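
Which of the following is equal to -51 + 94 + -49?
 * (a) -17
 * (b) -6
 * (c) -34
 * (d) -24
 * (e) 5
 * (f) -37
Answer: b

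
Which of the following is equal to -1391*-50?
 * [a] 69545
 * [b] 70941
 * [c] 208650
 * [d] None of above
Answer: d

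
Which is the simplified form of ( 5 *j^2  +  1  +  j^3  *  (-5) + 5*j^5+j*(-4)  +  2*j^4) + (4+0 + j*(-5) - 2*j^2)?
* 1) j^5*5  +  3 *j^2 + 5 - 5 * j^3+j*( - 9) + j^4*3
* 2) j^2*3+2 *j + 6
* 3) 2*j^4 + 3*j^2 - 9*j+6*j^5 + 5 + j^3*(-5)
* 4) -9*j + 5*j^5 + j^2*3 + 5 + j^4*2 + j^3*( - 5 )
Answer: 4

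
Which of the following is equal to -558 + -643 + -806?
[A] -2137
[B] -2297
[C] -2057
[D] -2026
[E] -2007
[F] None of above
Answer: E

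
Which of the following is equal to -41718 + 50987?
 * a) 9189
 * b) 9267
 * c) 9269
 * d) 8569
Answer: c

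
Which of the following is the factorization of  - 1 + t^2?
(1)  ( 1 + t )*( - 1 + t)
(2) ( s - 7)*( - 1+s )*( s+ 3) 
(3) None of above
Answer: 1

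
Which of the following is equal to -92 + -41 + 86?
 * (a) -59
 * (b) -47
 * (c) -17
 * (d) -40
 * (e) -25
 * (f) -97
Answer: b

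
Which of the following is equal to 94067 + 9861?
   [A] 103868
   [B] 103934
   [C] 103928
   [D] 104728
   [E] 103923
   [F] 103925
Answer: C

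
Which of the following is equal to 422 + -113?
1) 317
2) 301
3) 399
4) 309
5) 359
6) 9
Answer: 4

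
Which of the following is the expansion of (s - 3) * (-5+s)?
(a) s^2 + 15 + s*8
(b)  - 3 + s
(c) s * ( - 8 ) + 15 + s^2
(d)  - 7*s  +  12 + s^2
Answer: c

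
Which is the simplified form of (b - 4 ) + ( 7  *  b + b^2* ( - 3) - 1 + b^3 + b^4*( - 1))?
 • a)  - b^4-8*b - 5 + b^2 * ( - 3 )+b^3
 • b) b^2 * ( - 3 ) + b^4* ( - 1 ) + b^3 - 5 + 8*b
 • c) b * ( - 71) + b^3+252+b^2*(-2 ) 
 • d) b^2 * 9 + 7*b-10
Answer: b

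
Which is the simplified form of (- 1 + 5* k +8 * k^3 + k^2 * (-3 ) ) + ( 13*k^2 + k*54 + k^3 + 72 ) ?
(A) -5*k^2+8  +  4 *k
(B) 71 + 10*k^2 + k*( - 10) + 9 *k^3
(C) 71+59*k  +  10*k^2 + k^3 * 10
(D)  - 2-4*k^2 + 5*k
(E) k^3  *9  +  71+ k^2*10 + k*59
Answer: E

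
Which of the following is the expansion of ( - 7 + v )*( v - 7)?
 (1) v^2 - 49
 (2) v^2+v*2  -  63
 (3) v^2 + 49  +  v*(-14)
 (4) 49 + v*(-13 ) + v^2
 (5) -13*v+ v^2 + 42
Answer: 3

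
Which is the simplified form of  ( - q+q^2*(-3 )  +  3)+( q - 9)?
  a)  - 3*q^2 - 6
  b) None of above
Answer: a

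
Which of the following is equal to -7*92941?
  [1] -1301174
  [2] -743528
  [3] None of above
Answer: 3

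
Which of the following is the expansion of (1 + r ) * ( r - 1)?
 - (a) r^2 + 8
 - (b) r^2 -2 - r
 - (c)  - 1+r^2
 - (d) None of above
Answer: c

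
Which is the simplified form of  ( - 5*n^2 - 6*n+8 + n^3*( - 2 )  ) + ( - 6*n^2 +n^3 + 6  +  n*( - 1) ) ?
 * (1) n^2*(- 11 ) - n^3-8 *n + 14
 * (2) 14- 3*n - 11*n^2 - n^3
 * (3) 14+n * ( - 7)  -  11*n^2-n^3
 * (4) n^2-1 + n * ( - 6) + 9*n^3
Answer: 3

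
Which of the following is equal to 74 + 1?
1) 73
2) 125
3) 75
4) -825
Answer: 3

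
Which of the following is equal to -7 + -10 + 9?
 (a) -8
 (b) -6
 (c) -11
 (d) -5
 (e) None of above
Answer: a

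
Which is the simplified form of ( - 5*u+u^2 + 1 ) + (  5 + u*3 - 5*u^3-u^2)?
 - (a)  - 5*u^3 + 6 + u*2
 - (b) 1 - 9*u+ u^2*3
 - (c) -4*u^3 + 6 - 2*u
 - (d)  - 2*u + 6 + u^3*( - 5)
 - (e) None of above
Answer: d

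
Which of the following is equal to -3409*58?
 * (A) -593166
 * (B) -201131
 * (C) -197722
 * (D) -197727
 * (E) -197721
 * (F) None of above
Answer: C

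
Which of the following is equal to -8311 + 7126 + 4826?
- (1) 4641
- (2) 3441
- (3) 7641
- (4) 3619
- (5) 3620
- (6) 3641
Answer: 6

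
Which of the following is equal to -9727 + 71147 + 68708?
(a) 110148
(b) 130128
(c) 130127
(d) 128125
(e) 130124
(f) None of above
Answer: b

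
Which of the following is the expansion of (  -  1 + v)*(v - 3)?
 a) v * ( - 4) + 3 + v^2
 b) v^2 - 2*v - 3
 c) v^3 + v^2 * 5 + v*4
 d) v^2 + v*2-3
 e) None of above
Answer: a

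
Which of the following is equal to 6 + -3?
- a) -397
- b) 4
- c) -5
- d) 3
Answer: d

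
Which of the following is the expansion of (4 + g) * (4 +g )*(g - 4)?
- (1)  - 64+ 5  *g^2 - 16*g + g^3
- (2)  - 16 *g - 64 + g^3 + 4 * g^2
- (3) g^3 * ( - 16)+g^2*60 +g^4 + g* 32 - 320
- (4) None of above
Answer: 2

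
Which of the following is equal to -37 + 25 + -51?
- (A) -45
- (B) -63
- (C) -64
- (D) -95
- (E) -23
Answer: B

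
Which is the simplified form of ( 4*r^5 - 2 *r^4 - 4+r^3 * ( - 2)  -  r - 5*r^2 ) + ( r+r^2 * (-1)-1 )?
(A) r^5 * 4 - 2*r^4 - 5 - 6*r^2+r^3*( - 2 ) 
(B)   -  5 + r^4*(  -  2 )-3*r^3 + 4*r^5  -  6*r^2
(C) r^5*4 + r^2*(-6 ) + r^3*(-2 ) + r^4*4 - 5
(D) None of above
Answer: A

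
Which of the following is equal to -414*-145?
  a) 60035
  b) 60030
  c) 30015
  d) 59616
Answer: b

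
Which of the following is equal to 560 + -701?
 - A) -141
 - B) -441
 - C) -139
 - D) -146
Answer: A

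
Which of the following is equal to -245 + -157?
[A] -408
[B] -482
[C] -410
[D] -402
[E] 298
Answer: D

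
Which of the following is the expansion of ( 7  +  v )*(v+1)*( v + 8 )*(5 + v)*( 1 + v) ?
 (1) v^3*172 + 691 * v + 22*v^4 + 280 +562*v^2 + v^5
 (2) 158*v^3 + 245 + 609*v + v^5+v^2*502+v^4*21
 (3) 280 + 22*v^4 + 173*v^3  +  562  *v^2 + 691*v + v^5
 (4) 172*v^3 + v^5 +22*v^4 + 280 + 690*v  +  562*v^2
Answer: 1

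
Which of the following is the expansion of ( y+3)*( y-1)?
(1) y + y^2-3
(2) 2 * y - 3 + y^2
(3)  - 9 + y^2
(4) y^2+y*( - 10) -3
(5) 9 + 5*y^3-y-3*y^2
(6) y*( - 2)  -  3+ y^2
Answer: 2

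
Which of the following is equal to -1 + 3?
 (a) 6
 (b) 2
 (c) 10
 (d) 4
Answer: b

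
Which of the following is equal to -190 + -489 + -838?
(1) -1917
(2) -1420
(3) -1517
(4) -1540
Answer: 3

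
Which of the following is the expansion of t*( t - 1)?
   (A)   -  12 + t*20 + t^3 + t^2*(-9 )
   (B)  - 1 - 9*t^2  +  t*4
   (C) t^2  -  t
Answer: C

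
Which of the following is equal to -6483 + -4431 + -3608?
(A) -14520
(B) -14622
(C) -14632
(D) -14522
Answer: D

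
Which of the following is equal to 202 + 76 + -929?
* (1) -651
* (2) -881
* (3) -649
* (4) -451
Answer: 1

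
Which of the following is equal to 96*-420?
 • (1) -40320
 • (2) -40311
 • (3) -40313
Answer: 1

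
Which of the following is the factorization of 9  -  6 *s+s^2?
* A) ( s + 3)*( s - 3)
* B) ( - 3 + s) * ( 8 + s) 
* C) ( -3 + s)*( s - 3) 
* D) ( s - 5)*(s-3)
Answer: C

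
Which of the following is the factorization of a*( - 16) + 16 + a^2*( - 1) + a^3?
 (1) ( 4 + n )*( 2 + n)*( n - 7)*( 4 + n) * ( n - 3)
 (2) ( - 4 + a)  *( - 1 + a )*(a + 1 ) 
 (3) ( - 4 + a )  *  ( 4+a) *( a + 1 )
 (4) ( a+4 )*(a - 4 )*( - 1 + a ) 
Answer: 4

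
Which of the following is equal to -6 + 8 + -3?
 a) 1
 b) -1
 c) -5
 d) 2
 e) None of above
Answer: b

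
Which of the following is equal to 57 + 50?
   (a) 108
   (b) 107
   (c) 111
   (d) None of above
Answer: b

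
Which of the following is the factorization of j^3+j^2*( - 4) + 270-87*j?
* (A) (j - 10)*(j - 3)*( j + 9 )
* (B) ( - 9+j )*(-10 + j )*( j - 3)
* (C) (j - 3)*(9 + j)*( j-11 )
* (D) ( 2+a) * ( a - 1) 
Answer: A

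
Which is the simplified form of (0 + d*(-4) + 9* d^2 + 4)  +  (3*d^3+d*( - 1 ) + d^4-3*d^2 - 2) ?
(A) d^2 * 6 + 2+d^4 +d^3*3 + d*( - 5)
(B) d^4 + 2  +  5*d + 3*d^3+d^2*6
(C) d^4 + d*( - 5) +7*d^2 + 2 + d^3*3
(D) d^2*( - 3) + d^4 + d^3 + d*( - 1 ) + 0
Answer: A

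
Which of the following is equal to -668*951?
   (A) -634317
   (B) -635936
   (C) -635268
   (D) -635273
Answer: C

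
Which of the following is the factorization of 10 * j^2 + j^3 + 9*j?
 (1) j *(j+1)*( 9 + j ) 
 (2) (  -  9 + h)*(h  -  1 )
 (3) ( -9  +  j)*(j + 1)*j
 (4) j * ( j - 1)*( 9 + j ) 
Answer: 1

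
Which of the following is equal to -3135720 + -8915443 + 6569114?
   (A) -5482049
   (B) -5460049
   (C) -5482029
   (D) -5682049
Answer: A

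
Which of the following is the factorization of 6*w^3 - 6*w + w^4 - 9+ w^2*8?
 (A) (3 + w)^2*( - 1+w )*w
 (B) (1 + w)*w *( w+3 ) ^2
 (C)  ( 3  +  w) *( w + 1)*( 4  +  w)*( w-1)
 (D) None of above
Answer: D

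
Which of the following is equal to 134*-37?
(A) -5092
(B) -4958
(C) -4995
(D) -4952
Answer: B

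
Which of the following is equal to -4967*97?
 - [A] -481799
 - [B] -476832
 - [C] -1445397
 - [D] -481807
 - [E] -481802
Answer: A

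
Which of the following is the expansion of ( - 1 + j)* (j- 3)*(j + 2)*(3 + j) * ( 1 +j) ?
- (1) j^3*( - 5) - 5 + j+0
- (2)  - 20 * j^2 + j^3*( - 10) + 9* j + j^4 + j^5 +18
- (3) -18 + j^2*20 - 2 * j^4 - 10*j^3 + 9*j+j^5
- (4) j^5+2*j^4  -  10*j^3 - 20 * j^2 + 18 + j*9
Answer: 4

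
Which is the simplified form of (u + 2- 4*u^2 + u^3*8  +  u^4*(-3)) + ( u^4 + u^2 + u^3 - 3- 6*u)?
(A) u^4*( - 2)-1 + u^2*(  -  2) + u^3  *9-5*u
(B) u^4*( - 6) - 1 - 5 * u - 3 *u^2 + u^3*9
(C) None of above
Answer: C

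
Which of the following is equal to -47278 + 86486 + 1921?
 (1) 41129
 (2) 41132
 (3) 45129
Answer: 1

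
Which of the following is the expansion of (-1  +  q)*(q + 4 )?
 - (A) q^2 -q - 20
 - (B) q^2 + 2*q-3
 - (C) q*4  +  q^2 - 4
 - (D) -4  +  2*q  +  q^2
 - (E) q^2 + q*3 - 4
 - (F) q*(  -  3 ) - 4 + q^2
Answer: E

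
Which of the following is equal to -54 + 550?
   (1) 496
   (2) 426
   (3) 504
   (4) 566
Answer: 1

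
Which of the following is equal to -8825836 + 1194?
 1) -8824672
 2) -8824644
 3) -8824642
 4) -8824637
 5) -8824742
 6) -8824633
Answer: 3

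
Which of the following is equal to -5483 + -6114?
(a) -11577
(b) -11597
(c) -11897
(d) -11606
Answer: b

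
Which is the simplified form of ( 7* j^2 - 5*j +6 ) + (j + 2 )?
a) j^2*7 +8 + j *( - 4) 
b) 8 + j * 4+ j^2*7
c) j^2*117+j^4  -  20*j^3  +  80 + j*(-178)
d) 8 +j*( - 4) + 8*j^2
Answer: a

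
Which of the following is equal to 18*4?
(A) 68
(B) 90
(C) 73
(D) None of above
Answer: D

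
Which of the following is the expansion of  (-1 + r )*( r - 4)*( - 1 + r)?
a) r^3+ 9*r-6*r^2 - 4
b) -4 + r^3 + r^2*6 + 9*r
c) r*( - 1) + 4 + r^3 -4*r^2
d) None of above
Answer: a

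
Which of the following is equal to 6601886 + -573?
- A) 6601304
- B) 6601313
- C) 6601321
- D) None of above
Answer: B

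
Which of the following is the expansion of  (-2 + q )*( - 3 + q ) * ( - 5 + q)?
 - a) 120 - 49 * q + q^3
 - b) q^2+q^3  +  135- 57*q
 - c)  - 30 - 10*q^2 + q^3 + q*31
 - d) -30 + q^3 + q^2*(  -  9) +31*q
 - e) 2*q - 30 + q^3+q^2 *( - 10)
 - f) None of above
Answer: c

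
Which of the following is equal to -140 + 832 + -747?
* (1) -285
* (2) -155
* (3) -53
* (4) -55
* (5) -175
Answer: 4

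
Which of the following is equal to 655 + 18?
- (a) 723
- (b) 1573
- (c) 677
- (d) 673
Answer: d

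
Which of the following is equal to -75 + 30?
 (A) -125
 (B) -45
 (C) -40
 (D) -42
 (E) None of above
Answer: B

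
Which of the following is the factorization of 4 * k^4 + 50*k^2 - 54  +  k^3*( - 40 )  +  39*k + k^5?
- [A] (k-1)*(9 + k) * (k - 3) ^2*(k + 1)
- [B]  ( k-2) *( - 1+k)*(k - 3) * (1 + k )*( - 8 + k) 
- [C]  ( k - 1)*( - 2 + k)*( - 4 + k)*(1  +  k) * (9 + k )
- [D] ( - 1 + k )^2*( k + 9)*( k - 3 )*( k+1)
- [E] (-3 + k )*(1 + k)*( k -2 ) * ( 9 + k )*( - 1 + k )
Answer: E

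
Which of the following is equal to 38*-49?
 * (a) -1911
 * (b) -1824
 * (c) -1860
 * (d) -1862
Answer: d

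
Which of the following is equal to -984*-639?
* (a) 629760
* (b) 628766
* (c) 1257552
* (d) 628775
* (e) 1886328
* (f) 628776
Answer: f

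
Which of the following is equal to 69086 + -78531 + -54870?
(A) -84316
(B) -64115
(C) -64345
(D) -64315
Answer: D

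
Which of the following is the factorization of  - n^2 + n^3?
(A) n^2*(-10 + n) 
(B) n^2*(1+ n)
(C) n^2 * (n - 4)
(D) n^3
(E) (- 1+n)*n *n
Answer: E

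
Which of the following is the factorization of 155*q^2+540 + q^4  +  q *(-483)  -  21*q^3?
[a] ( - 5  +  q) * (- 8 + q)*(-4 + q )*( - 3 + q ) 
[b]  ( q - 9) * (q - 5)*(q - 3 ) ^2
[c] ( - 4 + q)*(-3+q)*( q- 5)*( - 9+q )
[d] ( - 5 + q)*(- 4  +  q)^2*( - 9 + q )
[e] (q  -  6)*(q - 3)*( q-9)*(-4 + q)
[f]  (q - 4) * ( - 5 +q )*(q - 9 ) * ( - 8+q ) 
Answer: c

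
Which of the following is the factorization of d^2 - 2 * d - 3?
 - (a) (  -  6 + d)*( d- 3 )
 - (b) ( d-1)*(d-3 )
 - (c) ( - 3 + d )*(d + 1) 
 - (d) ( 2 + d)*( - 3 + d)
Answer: c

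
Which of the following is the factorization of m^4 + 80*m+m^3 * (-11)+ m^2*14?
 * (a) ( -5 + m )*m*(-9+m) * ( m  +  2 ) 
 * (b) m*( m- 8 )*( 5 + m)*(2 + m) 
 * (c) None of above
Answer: c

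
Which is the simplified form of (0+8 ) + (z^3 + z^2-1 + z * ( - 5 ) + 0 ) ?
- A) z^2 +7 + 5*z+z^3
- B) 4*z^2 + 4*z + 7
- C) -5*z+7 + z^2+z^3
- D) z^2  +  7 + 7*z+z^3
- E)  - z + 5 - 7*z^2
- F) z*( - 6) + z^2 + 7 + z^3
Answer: C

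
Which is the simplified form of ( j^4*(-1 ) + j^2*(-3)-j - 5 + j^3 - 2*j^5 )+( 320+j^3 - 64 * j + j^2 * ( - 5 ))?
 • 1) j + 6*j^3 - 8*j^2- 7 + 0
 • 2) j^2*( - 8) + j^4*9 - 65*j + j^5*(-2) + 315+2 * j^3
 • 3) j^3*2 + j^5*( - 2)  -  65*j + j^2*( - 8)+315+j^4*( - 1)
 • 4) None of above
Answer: 3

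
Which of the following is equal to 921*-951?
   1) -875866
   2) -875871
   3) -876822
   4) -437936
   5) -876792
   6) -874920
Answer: 2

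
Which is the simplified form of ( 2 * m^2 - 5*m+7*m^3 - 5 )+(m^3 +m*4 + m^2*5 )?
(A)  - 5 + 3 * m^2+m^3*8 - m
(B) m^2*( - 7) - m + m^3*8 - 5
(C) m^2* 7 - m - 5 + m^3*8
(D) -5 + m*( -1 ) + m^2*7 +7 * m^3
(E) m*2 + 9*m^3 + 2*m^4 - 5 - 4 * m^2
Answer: C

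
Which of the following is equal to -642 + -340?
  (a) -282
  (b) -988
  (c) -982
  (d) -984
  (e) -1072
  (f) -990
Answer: c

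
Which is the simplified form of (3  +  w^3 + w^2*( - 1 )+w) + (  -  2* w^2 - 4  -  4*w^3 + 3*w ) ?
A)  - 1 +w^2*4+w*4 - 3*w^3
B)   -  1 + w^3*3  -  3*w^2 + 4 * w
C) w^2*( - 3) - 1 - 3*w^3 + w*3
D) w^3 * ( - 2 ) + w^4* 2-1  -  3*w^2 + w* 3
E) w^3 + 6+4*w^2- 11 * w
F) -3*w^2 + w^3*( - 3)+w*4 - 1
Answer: F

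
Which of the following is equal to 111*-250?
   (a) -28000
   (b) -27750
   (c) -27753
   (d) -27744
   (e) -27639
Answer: b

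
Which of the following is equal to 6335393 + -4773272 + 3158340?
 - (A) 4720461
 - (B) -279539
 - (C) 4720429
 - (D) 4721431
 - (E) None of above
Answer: A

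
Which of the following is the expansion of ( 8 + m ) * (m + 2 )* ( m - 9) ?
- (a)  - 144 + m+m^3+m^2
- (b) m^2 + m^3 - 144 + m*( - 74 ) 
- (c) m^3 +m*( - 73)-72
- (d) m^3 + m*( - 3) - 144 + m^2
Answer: b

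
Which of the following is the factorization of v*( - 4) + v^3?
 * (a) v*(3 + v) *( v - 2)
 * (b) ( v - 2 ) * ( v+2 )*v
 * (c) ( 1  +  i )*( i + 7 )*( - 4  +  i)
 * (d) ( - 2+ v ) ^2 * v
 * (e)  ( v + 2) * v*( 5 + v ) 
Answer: b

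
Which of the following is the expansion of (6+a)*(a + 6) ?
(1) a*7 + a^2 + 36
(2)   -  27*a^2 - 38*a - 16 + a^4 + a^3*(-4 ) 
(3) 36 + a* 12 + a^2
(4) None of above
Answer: 3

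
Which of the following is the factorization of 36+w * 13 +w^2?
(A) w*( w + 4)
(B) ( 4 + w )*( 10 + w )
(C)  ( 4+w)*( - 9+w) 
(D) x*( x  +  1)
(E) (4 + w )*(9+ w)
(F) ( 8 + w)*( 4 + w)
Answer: E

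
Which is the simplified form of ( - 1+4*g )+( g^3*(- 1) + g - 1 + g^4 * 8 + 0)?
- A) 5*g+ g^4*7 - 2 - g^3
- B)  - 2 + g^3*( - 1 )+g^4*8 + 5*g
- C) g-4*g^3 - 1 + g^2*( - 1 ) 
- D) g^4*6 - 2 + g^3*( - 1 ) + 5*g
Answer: B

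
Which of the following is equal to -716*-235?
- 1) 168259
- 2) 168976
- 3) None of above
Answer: 3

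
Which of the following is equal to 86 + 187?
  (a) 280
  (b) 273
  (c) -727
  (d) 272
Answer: b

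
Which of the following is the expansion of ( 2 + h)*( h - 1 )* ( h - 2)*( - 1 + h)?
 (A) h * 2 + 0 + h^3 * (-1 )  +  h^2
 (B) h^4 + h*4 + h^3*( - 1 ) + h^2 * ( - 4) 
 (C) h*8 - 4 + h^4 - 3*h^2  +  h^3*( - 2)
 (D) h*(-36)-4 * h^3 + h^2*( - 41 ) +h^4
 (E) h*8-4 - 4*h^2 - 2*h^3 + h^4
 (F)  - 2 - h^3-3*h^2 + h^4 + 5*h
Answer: C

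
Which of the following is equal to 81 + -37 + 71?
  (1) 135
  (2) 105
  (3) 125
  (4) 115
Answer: 4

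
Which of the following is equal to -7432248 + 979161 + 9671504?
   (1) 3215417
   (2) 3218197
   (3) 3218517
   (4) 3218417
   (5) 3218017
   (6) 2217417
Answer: 4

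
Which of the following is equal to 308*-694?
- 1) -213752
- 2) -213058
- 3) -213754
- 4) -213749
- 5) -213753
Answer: 1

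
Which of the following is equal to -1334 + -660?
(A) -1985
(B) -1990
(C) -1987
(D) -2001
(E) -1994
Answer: E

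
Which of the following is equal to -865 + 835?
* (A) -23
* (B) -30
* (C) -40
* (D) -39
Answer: B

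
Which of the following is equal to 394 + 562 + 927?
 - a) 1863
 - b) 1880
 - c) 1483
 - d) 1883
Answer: d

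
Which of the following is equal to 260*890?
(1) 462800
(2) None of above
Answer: 2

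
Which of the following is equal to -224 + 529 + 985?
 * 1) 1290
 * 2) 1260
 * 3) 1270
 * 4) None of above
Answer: 1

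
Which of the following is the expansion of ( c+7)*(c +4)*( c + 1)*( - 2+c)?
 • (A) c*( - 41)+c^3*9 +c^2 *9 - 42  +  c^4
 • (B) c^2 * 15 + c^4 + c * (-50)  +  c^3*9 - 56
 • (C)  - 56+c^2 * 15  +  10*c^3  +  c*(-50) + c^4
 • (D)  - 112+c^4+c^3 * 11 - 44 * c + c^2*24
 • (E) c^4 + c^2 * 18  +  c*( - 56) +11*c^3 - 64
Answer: C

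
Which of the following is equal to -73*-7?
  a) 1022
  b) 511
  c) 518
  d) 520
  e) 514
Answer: b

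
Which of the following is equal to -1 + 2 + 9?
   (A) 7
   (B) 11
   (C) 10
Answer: C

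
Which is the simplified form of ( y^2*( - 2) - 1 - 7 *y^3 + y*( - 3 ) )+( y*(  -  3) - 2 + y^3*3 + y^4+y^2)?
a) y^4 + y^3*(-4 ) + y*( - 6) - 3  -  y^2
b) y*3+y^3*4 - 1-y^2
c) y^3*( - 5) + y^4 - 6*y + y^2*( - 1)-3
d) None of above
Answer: a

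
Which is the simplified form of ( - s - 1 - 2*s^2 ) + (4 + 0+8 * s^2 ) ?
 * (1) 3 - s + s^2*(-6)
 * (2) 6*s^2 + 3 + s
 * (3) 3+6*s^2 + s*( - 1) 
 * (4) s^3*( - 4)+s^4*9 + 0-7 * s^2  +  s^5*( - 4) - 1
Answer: 3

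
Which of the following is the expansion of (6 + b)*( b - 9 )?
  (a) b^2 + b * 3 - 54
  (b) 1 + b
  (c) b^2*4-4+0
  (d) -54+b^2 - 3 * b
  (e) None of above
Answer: d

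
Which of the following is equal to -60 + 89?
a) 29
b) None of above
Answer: a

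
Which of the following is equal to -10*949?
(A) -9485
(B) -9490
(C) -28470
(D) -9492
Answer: B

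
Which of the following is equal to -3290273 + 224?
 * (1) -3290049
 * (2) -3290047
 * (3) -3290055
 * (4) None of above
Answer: 1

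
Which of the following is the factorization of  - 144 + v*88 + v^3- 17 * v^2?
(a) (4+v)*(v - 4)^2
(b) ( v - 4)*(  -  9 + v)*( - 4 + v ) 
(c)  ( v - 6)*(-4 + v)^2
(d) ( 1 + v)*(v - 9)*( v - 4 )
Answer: b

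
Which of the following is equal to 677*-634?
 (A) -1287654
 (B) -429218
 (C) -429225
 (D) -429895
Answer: B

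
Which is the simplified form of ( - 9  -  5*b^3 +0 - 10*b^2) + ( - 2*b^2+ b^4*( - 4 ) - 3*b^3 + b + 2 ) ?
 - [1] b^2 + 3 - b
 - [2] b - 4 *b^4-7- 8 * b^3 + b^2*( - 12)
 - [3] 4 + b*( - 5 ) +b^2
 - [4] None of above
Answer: 2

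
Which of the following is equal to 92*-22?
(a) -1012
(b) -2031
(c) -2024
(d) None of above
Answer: c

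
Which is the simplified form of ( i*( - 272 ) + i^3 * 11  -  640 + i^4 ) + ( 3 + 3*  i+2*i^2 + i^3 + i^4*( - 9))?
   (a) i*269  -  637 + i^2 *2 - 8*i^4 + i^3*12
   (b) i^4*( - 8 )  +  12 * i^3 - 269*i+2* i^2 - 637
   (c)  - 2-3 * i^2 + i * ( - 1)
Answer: b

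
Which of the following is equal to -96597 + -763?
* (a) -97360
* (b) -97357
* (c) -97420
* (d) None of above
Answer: a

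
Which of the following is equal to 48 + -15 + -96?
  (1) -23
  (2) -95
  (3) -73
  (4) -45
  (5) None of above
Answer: 5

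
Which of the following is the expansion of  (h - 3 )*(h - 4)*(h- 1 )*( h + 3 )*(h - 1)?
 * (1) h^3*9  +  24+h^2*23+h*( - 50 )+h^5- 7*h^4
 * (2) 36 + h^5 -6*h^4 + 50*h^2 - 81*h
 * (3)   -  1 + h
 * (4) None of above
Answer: 2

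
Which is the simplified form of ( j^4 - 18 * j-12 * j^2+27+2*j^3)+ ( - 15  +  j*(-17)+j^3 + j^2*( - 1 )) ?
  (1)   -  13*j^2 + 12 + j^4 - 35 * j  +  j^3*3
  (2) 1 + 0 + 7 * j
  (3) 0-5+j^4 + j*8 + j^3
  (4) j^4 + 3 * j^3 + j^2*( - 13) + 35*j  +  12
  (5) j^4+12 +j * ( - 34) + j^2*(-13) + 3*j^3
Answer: 1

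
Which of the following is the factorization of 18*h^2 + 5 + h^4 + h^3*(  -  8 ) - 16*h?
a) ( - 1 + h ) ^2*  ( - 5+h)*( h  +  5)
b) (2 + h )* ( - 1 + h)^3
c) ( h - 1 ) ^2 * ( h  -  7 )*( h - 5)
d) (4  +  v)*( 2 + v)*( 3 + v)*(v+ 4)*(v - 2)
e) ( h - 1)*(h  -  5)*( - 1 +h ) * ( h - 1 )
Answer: e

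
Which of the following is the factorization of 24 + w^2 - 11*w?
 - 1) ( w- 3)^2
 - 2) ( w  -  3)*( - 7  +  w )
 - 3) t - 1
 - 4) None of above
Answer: 4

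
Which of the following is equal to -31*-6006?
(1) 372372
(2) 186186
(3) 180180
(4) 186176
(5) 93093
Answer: 2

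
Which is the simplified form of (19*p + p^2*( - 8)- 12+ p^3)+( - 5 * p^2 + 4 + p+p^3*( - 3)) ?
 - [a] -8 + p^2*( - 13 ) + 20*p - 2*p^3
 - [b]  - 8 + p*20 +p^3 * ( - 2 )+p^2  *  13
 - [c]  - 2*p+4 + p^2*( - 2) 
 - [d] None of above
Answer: a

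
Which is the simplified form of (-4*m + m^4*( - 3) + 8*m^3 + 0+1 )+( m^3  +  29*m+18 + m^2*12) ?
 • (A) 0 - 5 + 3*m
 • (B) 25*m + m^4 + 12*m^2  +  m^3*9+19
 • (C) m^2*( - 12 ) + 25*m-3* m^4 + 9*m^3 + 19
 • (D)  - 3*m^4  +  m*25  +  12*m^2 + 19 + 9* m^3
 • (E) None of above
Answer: D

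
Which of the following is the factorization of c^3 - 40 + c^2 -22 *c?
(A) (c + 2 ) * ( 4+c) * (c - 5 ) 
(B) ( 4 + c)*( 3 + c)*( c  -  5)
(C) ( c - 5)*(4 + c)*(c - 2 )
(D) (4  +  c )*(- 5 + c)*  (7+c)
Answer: A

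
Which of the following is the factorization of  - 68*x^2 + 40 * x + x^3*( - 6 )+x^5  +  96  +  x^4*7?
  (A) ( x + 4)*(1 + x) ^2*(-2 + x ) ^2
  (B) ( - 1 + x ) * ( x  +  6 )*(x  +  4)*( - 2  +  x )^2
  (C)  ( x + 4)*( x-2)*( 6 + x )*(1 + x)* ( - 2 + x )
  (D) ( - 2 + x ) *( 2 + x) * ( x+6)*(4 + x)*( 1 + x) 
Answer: C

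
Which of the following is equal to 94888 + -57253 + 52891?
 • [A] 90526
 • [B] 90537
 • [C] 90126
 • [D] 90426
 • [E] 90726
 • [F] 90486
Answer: A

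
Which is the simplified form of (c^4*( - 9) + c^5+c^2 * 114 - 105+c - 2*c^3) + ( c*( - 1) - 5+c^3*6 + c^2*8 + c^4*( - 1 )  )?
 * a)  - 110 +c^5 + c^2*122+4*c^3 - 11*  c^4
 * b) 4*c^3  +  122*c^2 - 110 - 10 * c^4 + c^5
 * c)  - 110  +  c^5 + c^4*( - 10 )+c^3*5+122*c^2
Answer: b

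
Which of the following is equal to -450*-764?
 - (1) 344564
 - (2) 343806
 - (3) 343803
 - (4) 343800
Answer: 4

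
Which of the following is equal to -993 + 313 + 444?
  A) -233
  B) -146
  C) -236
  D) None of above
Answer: C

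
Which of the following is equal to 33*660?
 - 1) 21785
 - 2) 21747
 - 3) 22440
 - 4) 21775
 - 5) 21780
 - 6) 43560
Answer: 5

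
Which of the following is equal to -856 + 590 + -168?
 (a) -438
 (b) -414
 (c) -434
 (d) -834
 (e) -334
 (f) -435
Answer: c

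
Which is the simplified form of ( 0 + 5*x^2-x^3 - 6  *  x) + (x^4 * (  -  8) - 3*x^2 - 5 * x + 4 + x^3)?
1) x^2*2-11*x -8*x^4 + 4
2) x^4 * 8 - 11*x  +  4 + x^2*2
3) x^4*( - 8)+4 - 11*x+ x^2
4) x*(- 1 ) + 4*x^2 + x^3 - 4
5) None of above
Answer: 1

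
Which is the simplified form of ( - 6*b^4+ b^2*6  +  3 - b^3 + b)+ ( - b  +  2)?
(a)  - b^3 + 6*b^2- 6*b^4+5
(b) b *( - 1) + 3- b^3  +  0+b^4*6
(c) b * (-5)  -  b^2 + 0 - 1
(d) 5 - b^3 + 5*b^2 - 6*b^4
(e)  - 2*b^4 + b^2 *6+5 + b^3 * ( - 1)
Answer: a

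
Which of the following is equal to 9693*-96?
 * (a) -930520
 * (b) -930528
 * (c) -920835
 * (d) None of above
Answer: b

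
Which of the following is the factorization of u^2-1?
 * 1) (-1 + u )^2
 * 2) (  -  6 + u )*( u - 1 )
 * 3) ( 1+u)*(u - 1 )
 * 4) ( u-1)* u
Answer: 3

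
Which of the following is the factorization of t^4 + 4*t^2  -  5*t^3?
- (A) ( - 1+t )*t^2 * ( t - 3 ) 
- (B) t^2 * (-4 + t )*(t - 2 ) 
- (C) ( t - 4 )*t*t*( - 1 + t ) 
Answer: C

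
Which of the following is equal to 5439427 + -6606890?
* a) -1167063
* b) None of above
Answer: b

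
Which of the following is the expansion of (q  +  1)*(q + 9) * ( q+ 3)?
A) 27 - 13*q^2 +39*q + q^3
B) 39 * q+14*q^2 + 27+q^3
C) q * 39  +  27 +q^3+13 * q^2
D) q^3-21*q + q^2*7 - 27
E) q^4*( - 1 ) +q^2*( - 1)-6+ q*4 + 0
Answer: C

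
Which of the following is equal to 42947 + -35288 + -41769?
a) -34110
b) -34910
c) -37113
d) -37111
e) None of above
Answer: a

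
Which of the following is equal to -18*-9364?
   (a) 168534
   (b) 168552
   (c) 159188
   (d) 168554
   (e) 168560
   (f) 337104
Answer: b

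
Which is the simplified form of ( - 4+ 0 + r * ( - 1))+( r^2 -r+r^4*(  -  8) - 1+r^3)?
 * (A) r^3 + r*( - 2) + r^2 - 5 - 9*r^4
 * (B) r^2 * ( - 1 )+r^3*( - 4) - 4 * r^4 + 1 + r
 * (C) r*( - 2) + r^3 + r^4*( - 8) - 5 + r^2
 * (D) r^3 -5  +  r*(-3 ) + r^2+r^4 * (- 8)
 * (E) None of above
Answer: C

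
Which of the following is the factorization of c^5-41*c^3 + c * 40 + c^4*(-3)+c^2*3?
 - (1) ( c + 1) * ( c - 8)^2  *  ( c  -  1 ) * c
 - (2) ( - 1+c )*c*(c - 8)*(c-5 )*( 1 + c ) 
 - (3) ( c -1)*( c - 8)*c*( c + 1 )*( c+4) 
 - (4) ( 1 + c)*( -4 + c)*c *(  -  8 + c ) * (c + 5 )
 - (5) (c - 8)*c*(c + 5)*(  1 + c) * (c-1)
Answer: 5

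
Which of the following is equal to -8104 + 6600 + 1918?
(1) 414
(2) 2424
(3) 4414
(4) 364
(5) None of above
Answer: 1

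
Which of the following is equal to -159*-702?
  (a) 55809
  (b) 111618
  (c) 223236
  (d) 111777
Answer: b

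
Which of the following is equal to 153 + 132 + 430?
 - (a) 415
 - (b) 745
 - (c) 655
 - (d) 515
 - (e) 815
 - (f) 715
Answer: f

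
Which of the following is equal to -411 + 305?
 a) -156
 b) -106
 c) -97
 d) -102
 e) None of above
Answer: b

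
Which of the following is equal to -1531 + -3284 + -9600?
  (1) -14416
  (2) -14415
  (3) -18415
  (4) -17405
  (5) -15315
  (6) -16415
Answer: 2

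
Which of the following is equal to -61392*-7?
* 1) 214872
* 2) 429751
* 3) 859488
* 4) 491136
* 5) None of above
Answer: 5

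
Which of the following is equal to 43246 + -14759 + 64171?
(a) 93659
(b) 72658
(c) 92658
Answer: c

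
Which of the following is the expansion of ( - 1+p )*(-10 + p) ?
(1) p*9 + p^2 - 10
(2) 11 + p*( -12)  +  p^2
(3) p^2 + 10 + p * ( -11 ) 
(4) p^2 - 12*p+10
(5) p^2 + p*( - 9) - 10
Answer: 3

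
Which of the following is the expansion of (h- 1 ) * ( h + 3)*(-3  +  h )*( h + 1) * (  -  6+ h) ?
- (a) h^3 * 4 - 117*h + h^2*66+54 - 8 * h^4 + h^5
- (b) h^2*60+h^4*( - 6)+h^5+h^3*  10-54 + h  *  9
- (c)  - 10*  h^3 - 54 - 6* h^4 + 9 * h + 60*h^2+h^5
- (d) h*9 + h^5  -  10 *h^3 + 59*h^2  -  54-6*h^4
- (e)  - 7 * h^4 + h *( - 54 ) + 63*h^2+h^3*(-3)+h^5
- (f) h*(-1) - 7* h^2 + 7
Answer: c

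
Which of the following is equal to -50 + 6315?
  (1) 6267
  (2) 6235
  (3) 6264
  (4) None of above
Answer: 4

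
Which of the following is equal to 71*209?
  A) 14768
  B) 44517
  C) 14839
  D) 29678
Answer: C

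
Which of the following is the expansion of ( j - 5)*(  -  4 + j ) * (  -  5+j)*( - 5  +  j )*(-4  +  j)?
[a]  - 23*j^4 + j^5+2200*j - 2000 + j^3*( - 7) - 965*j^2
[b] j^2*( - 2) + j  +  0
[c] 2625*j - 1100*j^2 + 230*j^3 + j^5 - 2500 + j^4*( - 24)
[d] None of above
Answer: d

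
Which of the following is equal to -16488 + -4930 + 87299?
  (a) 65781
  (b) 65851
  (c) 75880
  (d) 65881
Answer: d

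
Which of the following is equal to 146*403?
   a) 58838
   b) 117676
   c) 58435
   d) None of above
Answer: a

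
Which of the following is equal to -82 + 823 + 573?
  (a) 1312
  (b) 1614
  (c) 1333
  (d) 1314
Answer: d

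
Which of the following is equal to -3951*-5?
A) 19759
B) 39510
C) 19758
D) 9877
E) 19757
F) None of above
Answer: F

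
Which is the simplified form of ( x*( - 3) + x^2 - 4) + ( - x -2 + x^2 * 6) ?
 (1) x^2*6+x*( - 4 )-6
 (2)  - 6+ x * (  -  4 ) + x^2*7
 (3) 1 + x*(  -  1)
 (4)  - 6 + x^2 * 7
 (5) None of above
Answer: 2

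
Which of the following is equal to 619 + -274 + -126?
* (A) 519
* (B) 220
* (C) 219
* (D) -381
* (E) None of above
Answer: C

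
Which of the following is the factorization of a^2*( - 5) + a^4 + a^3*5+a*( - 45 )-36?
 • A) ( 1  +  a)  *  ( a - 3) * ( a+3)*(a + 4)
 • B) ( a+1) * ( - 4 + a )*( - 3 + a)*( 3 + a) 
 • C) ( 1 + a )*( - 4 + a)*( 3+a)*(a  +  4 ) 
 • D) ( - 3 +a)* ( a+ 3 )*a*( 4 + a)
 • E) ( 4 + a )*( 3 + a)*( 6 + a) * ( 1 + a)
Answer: A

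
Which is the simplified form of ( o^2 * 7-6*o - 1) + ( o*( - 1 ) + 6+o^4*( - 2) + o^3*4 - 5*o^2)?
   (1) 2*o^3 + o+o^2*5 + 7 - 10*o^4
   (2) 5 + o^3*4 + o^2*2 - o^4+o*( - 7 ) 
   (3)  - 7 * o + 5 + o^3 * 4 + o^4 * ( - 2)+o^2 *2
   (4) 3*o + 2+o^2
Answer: 3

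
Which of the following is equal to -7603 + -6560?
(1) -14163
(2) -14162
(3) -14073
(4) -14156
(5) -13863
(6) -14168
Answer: 1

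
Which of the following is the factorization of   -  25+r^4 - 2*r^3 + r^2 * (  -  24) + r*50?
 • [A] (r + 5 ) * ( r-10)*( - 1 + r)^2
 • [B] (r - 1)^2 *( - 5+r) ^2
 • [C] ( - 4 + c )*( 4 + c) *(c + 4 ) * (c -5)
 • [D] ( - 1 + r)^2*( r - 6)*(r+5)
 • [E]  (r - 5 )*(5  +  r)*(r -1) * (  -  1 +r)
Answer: E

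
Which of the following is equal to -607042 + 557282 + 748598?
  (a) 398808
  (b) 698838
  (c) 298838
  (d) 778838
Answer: b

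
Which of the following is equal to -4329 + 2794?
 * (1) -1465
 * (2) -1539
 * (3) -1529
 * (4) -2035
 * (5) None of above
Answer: 5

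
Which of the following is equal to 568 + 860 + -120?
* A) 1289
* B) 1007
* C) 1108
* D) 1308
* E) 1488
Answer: D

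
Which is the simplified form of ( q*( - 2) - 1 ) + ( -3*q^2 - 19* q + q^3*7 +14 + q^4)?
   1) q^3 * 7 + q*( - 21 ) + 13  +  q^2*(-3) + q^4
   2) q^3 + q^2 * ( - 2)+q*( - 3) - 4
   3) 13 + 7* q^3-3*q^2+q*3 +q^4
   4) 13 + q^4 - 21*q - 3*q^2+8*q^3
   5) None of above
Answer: 1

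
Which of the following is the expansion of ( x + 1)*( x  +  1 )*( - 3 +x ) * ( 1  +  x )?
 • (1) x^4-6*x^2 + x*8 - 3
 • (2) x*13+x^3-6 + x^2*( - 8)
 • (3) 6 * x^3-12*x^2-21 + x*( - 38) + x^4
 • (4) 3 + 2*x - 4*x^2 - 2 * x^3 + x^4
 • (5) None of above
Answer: 5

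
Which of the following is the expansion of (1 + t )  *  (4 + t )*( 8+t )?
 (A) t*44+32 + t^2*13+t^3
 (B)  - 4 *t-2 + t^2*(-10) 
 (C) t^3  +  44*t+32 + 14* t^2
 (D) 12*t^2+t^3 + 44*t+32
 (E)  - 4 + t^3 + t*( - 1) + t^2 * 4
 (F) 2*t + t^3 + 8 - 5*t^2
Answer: A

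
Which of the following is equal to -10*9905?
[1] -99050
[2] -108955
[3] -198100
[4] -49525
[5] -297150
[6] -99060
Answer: 1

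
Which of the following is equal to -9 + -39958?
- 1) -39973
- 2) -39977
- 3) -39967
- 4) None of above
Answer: 3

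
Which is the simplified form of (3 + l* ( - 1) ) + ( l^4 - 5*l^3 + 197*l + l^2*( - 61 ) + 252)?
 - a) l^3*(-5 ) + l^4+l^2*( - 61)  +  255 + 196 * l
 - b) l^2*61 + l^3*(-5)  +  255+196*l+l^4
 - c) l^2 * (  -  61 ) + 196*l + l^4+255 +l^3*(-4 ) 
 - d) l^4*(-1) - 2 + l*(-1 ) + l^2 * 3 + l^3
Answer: a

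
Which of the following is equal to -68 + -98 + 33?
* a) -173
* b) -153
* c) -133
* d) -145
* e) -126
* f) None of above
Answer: c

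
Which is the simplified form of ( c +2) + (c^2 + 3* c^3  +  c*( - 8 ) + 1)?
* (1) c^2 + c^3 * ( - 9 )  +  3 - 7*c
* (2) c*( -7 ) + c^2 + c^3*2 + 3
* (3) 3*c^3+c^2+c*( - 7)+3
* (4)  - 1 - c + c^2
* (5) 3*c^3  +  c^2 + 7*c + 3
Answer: 3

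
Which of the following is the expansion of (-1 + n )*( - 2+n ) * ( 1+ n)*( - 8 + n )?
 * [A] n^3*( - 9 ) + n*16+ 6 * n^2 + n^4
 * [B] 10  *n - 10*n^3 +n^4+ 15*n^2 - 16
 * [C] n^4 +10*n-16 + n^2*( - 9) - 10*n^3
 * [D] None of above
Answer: B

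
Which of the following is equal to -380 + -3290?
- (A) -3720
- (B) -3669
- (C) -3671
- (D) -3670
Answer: D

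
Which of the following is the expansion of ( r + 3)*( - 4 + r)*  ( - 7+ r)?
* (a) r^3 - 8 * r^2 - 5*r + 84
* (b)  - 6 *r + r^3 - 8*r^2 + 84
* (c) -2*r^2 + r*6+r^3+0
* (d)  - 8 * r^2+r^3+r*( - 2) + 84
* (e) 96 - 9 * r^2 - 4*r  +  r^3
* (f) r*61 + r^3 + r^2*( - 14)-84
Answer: a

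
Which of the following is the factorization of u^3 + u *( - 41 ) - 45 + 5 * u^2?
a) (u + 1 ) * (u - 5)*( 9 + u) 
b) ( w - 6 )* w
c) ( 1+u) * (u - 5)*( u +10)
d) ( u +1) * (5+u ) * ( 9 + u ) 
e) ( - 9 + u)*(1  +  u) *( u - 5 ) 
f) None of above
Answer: a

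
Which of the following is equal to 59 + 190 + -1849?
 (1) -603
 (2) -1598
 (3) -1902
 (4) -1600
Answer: 4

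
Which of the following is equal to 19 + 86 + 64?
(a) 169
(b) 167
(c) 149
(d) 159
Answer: a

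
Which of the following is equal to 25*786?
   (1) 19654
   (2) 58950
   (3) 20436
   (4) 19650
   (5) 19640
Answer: 4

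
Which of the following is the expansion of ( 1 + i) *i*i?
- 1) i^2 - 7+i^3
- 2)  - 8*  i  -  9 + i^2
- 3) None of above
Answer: 3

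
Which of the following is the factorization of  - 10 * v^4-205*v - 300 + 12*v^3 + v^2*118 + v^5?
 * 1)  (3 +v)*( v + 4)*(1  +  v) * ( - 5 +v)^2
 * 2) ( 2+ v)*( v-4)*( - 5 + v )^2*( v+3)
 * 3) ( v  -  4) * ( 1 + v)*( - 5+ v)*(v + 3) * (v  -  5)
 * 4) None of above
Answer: 3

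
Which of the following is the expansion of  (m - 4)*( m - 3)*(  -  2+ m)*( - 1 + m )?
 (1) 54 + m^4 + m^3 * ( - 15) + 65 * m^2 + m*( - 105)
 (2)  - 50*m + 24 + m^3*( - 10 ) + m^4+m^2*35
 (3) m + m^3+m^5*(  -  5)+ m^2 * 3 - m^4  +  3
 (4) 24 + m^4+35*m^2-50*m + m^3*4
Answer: 2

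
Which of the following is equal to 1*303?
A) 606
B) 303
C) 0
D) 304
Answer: B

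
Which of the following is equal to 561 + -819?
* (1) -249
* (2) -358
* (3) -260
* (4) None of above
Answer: 4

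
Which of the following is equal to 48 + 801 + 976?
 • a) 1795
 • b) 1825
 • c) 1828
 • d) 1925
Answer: b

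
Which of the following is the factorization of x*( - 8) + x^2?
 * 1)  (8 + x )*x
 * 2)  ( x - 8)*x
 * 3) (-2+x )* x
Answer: 2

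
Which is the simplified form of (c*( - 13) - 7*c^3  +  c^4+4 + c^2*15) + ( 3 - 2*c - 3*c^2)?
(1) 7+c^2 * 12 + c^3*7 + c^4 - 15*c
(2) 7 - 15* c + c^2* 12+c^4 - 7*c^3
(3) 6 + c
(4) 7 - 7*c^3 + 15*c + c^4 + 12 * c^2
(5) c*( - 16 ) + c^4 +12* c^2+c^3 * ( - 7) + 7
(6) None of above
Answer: 2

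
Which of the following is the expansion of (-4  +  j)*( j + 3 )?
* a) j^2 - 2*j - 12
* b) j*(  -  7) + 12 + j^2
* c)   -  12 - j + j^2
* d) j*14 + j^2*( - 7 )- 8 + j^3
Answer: c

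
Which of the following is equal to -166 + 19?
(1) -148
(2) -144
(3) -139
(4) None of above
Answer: 4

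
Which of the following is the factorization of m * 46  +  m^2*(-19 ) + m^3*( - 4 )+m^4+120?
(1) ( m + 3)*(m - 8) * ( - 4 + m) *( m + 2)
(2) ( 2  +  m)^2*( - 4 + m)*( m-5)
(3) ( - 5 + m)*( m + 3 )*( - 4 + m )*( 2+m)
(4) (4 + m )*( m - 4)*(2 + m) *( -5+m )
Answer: 3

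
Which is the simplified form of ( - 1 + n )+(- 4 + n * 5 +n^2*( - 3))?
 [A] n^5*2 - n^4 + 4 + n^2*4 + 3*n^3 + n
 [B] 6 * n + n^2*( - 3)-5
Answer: B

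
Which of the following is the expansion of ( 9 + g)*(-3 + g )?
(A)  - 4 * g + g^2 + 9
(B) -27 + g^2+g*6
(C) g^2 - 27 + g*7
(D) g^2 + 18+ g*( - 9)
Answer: B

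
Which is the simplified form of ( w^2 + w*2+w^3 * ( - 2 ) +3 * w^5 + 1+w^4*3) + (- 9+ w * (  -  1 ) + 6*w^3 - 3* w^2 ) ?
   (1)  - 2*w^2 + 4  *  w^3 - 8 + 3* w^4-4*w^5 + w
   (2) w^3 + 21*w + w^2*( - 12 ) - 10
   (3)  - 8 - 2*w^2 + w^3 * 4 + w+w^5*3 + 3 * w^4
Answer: 3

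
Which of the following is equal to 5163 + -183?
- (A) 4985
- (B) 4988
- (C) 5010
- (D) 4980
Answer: D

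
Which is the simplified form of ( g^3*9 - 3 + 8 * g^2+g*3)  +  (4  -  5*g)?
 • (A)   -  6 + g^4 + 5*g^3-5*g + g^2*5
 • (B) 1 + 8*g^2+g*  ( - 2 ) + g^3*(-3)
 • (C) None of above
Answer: C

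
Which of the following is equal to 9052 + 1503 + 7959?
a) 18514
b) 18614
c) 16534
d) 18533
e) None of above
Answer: a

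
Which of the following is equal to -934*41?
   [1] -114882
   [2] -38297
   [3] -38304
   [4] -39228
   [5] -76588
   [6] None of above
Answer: 6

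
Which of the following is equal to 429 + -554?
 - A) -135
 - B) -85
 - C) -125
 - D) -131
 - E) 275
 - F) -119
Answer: C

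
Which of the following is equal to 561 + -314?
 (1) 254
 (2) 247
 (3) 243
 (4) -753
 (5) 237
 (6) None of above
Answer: 2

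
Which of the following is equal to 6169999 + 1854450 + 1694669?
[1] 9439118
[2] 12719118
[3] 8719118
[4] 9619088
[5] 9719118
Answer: 5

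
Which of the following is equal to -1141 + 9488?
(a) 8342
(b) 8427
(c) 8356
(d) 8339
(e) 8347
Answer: e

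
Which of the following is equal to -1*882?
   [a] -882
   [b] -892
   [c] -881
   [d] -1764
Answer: a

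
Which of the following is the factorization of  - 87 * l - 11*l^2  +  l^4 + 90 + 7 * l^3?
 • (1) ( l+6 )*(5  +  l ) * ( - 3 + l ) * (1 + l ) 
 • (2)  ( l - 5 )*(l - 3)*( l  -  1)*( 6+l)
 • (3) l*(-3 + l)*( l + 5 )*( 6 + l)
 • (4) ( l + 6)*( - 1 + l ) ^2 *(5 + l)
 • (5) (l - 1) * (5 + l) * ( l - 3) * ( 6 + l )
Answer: 5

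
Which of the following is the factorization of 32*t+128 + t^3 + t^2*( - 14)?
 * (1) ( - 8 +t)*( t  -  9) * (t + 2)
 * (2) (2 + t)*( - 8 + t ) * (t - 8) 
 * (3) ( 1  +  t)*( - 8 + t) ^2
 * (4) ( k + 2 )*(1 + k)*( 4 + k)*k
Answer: 2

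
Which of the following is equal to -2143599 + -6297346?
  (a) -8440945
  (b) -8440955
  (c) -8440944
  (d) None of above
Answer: a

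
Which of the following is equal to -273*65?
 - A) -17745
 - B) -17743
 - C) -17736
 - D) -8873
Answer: A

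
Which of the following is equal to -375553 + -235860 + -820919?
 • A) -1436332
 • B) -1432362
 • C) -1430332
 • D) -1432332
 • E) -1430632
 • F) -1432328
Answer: D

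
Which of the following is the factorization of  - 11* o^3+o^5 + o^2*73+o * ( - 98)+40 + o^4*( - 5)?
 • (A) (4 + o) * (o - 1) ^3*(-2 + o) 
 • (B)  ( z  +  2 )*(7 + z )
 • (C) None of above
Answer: C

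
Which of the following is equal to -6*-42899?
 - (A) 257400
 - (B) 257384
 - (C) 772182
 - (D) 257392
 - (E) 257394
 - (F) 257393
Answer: E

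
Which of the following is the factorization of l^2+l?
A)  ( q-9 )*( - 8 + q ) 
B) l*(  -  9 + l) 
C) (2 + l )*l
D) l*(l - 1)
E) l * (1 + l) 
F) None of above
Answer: E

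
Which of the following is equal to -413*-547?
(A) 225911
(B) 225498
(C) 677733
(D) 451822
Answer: A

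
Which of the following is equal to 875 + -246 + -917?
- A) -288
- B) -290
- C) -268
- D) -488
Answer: A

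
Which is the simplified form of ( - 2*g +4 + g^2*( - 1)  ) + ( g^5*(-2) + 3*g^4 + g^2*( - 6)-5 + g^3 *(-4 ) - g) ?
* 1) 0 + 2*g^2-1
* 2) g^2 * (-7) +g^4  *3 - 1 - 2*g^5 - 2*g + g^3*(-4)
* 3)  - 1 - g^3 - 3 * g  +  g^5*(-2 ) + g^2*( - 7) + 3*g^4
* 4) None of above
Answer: 4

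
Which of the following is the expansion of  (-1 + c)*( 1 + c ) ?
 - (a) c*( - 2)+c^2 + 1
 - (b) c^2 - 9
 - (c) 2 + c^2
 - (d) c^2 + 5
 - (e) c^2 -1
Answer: e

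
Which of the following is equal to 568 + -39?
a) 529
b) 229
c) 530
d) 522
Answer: a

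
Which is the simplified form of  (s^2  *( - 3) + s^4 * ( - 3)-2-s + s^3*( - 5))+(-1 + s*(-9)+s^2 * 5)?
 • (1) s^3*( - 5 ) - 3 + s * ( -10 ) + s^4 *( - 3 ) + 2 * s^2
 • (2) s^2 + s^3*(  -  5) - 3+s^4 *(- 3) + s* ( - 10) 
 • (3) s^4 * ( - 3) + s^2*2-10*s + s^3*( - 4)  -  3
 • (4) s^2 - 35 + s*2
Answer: 1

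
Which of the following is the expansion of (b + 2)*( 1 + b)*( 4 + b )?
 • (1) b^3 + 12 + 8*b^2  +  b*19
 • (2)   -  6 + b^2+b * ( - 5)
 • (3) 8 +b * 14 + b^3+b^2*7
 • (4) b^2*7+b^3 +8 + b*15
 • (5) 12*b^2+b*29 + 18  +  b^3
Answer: 3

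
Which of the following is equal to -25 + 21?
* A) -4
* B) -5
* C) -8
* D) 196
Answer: A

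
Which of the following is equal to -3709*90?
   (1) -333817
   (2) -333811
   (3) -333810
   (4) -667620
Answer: 3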